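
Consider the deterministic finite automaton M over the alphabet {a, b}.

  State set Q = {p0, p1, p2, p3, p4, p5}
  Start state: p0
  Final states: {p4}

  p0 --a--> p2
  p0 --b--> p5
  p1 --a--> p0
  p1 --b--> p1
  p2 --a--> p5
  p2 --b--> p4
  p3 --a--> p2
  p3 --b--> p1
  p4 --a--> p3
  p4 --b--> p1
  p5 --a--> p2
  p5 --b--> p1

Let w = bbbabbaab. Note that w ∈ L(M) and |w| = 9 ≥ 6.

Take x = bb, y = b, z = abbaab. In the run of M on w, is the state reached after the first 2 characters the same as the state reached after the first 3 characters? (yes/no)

yes

Run of M on the first 3 characters of w = b b b:
  step 0: p0  (start)
  step 1: p5  (read b: p0→p5)
  step 2: p1  (read b: p5→p1)
  step 3: p1  (read b: p1→p1)

After x (step 2): p1. After xy (step 3): p1.
They match, so y = b drives M around a cycle from p1 back to itself; pumping y any number of times keeps M in p1 before reading z, and xyⁱz ∈ L(M) for every i ≥ 0.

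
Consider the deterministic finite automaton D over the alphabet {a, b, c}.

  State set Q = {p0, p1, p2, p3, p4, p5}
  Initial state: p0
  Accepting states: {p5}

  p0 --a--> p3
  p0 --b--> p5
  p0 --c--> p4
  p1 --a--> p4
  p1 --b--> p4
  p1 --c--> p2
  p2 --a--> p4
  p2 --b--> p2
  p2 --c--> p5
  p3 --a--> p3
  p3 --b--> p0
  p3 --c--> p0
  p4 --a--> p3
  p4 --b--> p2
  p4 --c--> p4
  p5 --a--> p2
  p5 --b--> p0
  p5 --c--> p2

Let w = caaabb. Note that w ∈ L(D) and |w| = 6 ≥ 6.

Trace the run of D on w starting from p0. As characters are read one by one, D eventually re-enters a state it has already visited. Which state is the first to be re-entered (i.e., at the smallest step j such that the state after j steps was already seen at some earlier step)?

p3

State sequence: p0 -c-> p4 -a-> p3 -a-> p3 -a-> p3 -b-> p0 -b-> p5
First repeat at step 3: p3 was already visited.

The earliest repeat is at step j = 3: D is in p3, which it already visited at step i = 2.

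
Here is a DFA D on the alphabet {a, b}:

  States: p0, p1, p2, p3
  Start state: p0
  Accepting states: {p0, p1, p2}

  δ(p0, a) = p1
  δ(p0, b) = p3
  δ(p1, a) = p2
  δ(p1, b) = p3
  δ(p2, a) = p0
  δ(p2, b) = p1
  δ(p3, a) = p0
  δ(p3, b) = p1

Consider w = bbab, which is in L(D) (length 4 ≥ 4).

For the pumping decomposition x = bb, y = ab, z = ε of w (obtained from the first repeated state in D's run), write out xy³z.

xy^3z = bb·ab·ab·ab·ε = bbababab.
Reading y = ab takes D from p1 back to p1, so after x·y·y·y the machine is still in p1, and z then leads to the accepting state p1. Hence bbababab ∈ L(D).

bbababab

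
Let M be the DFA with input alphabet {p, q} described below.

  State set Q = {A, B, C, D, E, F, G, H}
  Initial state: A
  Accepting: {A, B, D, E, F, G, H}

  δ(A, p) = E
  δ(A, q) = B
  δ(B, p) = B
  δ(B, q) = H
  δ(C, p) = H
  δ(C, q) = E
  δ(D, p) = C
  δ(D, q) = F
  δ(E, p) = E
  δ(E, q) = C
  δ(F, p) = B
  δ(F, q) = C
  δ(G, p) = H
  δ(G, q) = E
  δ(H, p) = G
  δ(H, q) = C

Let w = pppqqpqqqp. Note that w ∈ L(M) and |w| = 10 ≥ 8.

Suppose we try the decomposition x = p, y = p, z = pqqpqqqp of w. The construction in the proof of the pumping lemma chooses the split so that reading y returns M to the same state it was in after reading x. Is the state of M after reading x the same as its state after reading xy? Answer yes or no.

State sequence: A -p-> E -p-> E

After x (step 1): E. After xy (step 2): E.
They match, so y = p drives M around a cycle from E back to itself; pumping y any number of times keeps M in E before reading z, and xyⁱz ∈ L(M) for every i ≥ 0.

yes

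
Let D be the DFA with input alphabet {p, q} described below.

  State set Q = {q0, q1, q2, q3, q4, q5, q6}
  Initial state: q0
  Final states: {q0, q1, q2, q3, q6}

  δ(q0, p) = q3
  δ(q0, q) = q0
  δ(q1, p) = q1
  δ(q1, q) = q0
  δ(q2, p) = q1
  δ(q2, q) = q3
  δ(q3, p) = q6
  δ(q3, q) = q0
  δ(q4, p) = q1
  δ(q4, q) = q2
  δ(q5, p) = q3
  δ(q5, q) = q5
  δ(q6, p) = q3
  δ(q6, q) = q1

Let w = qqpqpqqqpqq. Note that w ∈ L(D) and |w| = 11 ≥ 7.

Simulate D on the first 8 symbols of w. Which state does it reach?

q0

Run of D on the first 8 characters of w = q q p q p q q q:
  step 0: q0  (start)
  step 1: q0  (read q: q0→q0)
  step 2: q0  (read q: q0→q0)
  step 3: q3  (read p: q0→q3)
  step 4: q0  (read q: q3→q0)
  step 5: q3  (read p: q0→q3)
  step 6: q0  (read q: q3→q0)
  step 7: q0  (read q: q0→q0)
  step 8: q0  (read q: q0→q0)

After reading 8 characters, D is in state q0.
(This kind of state-tracing is the core of the pumping-lemma construction: with 7 states, pigeonhole forces a repeat within the first 7 steps.)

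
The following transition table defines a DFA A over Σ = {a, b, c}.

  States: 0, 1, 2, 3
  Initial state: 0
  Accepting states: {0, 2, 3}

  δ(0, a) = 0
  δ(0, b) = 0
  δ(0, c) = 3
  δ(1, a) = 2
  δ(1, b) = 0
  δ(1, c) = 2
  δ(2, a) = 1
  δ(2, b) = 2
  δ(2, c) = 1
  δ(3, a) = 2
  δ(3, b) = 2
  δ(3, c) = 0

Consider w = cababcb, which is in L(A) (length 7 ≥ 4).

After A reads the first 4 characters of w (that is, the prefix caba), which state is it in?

Run of A on the first 4 characters of w = c a b a:
  step 0: 0  (start)
  step 1: 3  (read c: 0→3)
  step 2: 2  (read a: 3→2)
  step 3: 2  (read b: 2→2)
  step 4: 1  (read a: 2→1)

After reading 4 characters, A is in state 1.
(This kind of state-tracing is the core of the pumping-lemma construction: with 4 states, pigeonhole forces a repeat within the first 4 steps.)

1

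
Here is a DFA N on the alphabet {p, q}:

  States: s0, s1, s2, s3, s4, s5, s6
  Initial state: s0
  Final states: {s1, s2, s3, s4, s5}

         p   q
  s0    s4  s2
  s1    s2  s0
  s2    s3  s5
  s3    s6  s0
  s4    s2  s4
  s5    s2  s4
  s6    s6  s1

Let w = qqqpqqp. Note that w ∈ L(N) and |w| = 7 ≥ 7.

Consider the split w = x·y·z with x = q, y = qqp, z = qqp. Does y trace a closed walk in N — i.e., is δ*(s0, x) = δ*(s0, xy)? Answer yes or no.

yes

State sequence: s0 -q-> s2 -q-> s5 -q-> s4 -p-> s2

After x (step 1): s2. After xy (step 4): s2.
They match, so y = qqp drives N around a cycle from s2 back to itself; pumping y any number of times keeps N in s2 before reading z, and xyⁱz ∈ L(N) for every i ≥ 0.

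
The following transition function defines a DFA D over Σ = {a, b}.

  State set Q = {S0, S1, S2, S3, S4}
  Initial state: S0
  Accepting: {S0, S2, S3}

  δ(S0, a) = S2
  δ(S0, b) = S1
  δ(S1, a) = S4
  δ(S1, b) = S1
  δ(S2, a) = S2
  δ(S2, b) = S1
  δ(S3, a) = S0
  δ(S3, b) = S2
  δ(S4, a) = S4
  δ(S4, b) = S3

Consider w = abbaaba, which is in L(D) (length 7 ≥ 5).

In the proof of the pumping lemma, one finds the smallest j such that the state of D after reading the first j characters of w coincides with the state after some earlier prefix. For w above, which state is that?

State sequence: S0 -a-> S2 -b-> S1 -b-> S1 -a-> S4 -a-> S4 -b-> S3 -a-> S0
First repeat at step 3: S1 was already visited.

The earliest repeat is at step j = 3: D is in S1, which it already visited at step i = 2.
With |Q| = 5, pigeonhole forces a state repeat no later than step 5; the substring read between the first and second visits to that state can be pumped.

S1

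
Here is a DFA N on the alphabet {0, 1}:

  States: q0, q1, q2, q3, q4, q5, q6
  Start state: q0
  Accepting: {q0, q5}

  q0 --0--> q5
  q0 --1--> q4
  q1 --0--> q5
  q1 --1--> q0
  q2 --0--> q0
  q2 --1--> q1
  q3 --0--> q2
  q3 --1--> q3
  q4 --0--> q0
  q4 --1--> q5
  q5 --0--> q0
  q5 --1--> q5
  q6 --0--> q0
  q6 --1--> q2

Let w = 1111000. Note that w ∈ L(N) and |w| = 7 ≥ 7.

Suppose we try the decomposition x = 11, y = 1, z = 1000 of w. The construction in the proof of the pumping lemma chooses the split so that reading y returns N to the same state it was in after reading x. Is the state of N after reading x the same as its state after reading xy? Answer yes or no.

yes

State sequence: q0 -1-> q4 -1-> q5 -1-> q5

After x (step 2): q5. After xy (step 3): q5.
They match, so y = 1 drives N around a cycle from q5 back to itself; pumping y any number of times keeps N in q5 before reading z, and xyⁱz ∈ L(N) for every i ≥ 0.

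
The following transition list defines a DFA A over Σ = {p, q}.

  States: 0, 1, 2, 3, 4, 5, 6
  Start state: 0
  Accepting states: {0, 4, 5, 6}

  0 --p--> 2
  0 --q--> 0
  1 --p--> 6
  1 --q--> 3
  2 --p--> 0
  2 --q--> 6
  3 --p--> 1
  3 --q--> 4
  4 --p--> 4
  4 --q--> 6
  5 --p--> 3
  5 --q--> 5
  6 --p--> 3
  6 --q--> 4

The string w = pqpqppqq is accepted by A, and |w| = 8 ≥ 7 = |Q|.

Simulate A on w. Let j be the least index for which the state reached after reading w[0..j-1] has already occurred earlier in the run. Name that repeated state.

4

State sequence: 0 -p-> 2 -q-> 6 -p-> 3 -q-> 4 -p-> 4 -p-> 4 -q-> 6 -q-> 4
First repeat at step 5: 4 was already visited.

The earliest repeat is at step j = 5: A is in 4, which it already visited at step i = 4.
Pumping length from the standard proof: p = 7 (the number of states). The repeated state found above gives |xy| = j ≤ 7 and |y| = j − i ≥ 1.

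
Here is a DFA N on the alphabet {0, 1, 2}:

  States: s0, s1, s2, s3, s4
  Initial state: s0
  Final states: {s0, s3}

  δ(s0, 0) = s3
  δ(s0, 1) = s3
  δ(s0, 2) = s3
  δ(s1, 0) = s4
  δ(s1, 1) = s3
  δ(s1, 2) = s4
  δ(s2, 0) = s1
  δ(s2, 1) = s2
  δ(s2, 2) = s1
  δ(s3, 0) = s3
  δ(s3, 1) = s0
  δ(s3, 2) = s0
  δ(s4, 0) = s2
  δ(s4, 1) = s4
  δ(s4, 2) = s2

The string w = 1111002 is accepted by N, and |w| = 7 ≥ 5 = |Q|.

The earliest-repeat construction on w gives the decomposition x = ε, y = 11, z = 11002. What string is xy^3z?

xy^3z = ε·11·11·11·11002 = 11111111002.
Reading y = 11 takes N from s0 back to s0, so after x·y·y·y the machine is still in s0, and z then leads to the accepting state s0. Hence 11111111002 ∈ L(N).

11111111002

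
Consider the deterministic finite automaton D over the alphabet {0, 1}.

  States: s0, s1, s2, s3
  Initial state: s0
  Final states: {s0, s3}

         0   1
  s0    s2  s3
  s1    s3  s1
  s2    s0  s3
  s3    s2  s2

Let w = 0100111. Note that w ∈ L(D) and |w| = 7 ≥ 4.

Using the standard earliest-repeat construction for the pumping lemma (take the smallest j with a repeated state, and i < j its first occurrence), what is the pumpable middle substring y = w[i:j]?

10

State sequence: s0 -0-> s2 -1-> s3 -0-> s2 -0-> s0 -1-> s3 -1-> s2 -1-> s3
First repeat at step 3: s2 was already visited.

So i = 1, j = 3, giving x = w[0:1] = 0, y = w[1:3] = 10, z = w[3:7] = 0111.
Check: |xy| = 3 ≤ 4 and |y| = 2 ≥ 1. Reading y takes D from s2 back to s2, so every xyⁱz is accepted.
Since D has 4 states, any run of length ≥ 4 visits 4+1 states, so by pigeonhole some state repeats within the first 4 steps — that repeat gives the pumpable loop.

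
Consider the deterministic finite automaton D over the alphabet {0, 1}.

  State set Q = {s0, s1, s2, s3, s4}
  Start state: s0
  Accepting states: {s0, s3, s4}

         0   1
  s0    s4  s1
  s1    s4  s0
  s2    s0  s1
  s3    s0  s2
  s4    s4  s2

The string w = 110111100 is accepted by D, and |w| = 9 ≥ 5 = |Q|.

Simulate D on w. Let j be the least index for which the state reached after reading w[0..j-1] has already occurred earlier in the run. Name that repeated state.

s0

Run of D on w = 1 1 0 1 1 1 1 0 0:
  step 0: s0  (start)
  step 1: s1  (read 1: s0→s1)
  step 2: s0  (read 1: s1→s0)   ← first repeat (s0 seen earlier)
  step 3: s4  (read 0: s0→s4)
  step 4: s2  (read 1: s4→s2)
  step 5: s1  (read 1: s2→s1)
  step 6: s0  (read 1: s1→s0)
  step 7: s1  (read 1: s0→s1)
  step 8: s4  (read 0: s1→s4)
  step 9: s4  (read 0: s4→s4)

The earliest repeat is at step j = 2: D is in s0, which it already visited at step i = 0.
The DFA has 5 states, so the proof of the pumping lemma guarantees a repeated state among the first 5+1 visited; the segment between the two visits is the pumpable y.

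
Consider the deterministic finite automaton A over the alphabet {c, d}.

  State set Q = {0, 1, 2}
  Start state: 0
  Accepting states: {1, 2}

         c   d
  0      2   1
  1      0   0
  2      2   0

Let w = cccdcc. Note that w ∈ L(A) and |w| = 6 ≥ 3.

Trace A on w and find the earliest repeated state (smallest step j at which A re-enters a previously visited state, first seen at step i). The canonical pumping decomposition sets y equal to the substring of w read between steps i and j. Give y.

c

Run of A on w = c c c d c c:
  step 0: 0  (start)
  step 1: 2  (read c: 0→2)
  step 2: 2  (read c: 2→2)   ← first repeat (2 seen earlier)
  step 3: 2  (read c: 2→2)
  step 4: 0  (read d: 2→0)
  step 5: 2  (read c: 0→2)
  step 6: 2  (read c: 2→2)

So i = 1, j = 2, giving x = w[0:1] = c, y = w[1:2] = c, z = w[2:6] = cdcc.
Check: |xy| = 2 ≤ 3 and |y| = 1 ≥ 1. Reading y takes A from 2 back to 2, so every xyⁱz is accepted.
Since A has 3 states, any run of length ≥ 3 visits 3+1 states, so by pigeonhole some state repeats within the first 3 steps — that repeat gives the pumpable loop.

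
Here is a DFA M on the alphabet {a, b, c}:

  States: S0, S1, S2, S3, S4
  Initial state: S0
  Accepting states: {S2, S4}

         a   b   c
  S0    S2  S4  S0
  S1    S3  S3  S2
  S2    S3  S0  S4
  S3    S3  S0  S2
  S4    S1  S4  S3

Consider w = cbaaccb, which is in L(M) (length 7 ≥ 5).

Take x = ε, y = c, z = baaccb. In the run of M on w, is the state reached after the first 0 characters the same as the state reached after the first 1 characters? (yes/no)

State sequence: S0 -c-> S0

After x (step 0): S0. After xy (step 1): S0.
They match, so y = c drives M around a cycle from S0 back to itself; pumping y any number of times keeps M in S0 before reading z, and xyⁱz ∈ L(M) for every i ≥ 0.

yes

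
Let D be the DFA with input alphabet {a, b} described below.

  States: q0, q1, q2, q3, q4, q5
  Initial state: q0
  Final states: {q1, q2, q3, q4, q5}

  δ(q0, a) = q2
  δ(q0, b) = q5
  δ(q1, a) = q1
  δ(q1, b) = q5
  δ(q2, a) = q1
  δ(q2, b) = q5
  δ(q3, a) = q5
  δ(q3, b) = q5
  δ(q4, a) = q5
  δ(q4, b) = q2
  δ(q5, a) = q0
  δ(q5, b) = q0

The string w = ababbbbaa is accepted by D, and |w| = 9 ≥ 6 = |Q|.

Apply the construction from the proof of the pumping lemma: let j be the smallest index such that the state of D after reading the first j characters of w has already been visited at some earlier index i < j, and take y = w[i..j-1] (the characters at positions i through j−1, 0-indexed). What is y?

aba

Run of D on w = a b a b b b b a a:
  step 0: q0  (start)
  step 1: q2  (read a: q0→q2)
  step 2: q5  (read b: q2→q5)
  step 3: q0  (read a: q5→q0)   ← first repeat (q0 seen earlier)
  step 4: q5  (read b: q0→q5)
  step 5: q0  (read b: q5→q0)
  step 6: q5  (read b: q0→q5)
  step 7: q0  (read b: q5→q0)
  step 8: q2  (read a: q0→q2)
  step 9: q1  (read a: q2→q1)

So i = 0, j = 3, giving x = w[0:0] = ε, y = w[0:3] = aba, z = w[3:9] = bbbbaa.
Check: |xy| = 3 ≤ 6 and |y| = 3 ≥ 1. Reading y takes D from q0 back to q0, so every xyⁱz is accepted.
With |Q| = 6, pigeonhole forces a state repeat no later than step 6; the substring read between the first and second visits to that state can be pumped.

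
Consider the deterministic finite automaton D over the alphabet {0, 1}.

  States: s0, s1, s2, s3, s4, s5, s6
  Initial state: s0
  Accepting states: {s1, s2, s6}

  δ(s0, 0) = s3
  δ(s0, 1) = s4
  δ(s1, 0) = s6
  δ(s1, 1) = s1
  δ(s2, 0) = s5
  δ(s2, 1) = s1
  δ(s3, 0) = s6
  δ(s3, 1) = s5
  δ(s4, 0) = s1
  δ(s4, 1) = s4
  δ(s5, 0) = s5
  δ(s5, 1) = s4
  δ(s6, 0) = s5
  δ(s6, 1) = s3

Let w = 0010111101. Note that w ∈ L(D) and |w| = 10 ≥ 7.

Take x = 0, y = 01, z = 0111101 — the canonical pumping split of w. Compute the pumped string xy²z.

xy^2z = 0·01·01·0111101 = 001010111101.
Reading y = 01 takes D from s3 back to s3, so after x·y·y the machine is still in s3, and z then leads to the accepting state s1. Hence 001010111101 ∈ L(D).

001010111101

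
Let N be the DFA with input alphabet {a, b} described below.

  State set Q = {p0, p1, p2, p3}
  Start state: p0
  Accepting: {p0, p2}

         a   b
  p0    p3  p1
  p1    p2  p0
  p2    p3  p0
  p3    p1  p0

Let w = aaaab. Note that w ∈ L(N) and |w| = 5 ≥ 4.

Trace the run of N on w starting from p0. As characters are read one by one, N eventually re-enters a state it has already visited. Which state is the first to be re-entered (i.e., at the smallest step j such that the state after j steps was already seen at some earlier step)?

p3

Run of N on w = a a a a b:
  step 0: p0  (start)
  step 1: p3  (read a: p0→p3)
  step 2: p1  (read a: p3→p1)
  step 3: p2  (read a: p1→p2)
  step 4: p3  (read a: p2→p3)   ← first repeat (p3 seen earlier)
  step 5: p0  (read b: p3→p0)

The earliest repeat is at step j = 4: N is in p3, which it already visited at step i = 1.
Pumping length from the standard proof: p = 4 (the number of states). The repeated state found above gives |xy| = j ≤ 4 and |y| = j − i ≥ 1.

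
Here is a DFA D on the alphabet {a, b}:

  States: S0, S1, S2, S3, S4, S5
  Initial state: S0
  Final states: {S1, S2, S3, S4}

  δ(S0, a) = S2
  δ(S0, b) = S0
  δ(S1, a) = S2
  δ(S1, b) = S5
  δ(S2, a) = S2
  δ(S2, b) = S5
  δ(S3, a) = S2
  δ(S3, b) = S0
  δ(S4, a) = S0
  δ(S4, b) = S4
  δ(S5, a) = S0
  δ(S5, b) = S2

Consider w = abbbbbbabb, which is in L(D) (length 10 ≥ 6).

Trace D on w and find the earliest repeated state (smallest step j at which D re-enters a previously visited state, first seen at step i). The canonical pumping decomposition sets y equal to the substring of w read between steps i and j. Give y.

bb

Run of D on w = a b b b b b b a b b:
  step 0: S0  (start)
  step 1: S2  (read a: S0→S2)
  step 2: S5  (read b: S2→S5)
  step 3: S2  (read b: S5→S2)   ← first repeat (S2 seen earlier)
  step 4: S5  (read b: S2→S5)
  step 5: S2  (read b: S5→S2)
  step 6: S5  (read b: S2→S5)
  step 7: S2  (read b: S5→S2)
  step 8: S2  (read a: S2→S2)
  step 9: S5  (read b: S2→S5)
  step 10: S2  (read b: S5→S2)

So i = 1, j = 3, giving x = w[0:1] = a, y = w[1:3] = bb, z = w[3:10] = bbbbabb.
Check: |xy| = 3 ≤ 6 and |y| = 2 ≥ 1. Reading y takes D from S2 back to S2, so every xyⁱz is accepted.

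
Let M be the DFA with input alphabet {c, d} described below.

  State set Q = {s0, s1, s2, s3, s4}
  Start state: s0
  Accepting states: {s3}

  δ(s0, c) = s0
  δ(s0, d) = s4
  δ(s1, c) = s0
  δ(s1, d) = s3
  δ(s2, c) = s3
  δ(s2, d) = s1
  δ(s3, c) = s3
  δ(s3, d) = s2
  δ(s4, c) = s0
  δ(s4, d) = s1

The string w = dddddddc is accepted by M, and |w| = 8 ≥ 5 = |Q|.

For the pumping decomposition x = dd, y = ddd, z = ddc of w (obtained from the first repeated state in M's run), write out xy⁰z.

xy⁰z = xz = dd·ddc = ddddc.
Reading y = ddd takes M from s1 back to s1, so after x the machine is still in s1, and z then leads to the accepting state s3. Hence ddddc ∈ L(M).

ddddc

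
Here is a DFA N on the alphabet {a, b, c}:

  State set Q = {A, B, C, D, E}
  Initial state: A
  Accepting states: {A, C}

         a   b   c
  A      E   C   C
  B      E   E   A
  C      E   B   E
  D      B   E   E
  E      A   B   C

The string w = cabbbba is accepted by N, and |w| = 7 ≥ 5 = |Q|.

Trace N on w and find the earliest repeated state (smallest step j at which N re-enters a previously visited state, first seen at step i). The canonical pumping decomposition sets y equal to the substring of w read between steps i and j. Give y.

bb

State sequence: A -c-> C -a-> E -b-> B -b-> E -b-> B -b-> E -a-> A
First repeat at step 4: E was already visited.

So i = 2, j = 4, giving x = w[0:2] = ca, y = w[2:4] = bb, z = w[4:7] = bba.
Check: |xy| = 4 ≤ 5 and |y| = 2 ≥ 1. Reading y takes N from E back to E, so every xyⁱz is accepted.
Since N has 5 states, any run of length ≥ 5 visits 5+1 states, so by pigeonhole some state repeats within the first 5 steps — that repeat gives the pumpable loop.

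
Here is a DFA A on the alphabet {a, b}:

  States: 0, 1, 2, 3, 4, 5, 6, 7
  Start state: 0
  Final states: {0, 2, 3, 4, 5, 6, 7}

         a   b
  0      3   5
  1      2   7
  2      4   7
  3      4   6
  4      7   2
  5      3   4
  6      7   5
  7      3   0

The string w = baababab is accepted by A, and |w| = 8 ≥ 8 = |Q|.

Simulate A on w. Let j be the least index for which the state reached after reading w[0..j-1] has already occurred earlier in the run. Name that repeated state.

Run of A on w = b a a b a b a b:
  step 0: 0  (start)
  step 1: 5  (read b: 0→5)
  step 2: 3  (read a: 5→3)
  step 3: 4  (read a: 3→4)
  step 4: 2  (read b: 4→2)
  step 5: 4  (read a: 2→4)   ← first repeat (4 seen earlier)
  step 6: 2  (read b: 4→2)
  step 7: 4  (read a: 2→4)
  step 8: 2  (read b: 4→2)

The earliest repeat is at step j = 5: A is in 4, which it already visited at step i = 3.
Pumping length from the standard proof: p = 8 (the number of states). The repeated state found above gives |xy| = j ≤ 8 and |y| = j − i ≥ 1.

4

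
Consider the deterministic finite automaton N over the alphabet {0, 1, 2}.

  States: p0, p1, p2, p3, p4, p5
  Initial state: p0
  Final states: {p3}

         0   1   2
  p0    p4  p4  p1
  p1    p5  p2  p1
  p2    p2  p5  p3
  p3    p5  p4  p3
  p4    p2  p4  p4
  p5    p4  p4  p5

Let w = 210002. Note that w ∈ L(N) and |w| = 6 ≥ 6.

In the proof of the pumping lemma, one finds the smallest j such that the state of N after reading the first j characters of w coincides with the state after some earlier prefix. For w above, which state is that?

State sequence: p0 -2-> p1 -1-> p2 -0-> p2 -0-> p2 -0-> p2 -2-> p3
First repeat at step 3: p2 was already visited.

The earliest repeat is at step j = 3: N is in p2, which it already visited at step i = 2.
With |Q| = 6, pigeonhole forces a state repeat no later than step 6; the substring read between the first and second visits to that state can be pumped.

p2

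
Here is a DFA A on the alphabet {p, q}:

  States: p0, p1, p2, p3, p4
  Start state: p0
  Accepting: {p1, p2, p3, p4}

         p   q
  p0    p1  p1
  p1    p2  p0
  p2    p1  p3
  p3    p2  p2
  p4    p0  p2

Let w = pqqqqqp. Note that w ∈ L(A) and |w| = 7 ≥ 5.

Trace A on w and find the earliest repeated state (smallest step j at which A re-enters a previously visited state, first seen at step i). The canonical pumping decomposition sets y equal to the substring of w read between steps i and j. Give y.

pq

State sequence: p0 -p-> p1 -q-> p0 -q-> p1 -q-> p0 -q-> p1 -q-> p0 -p-> p1
First repeat at step 2: p0 was already visited.

So i = 0, j = 2, giving x = w[0:0] = ε, y = w[0:2] = pq, z = w[2:7] = qqqqp.
Check: |xy| = 2 ≤ 5 and |y| = 2 ≥ 1. Reading y takes A from p0 back to p0, so every xyⁱz is accepted.
Pumping length from the standard proof: p = 5 (the number of states). The repeated state found above gives |xy| = j ≤ 5 and |y| = j − i ≥ 1.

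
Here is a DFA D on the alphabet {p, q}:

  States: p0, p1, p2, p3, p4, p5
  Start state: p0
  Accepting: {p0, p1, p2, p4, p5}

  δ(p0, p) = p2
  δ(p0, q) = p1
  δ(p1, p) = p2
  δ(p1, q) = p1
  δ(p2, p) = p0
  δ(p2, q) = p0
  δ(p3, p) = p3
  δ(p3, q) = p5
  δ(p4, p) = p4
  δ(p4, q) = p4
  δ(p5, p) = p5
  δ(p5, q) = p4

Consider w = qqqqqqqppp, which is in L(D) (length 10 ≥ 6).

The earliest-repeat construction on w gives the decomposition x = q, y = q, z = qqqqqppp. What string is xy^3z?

qqqqqqqqqppp

xy^3z = q·q·q·q·qqqqqppp = qqqqqqqqqppp.
Reading y = q takes D from p1 back to p1, so after x·y·y·y the machine is still in p1, and z then leads to the accepting state p2. Hence qqqqqqqqqppp ∈ L(D).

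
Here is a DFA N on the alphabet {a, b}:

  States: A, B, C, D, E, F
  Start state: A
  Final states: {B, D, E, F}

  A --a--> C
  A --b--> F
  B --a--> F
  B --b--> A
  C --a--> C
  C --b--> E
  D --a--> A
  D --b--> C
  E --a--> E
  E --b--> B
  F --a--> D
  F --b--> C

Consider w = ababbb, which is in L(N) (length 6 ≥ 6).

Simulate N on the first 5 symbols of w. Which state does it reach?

Run of N on the first 5 characters of w = a b a b b:
  step 0: A  (start)
  step 1: C  (read a: A→C)
  step 2: E  (read b: C→E)
  step 3: E  (read a: E→E)
  step 4: B  (read b: E→B)
  step 5: A  (read b: B→A)

After reading 5 characters, N is in state A.

A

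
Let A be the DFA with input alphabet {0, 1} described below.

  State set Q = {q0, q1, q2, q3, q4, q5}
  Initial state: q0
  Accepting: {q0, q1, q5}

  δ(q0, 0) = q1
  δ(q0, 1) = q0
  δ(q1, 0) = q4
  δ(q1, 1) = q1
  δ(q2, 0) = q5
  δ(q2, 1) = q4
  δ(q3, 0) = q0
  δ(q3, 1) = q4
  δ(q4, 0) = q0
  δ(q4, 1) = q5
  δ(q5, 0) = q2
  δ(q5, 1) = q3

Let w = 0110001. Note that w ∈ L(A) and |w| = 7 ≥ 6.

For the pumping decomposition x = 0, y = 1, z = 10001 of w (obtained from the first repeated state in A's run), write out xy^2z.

xy^2z = 0·1·1·10001 = 01110001.
Reading y = 1 takes A from q1 back to q1, so after x·y·y the machine is still in q1, and z then leads to the accepting state q1. Hence 01110001 ∈ L(A).

01110001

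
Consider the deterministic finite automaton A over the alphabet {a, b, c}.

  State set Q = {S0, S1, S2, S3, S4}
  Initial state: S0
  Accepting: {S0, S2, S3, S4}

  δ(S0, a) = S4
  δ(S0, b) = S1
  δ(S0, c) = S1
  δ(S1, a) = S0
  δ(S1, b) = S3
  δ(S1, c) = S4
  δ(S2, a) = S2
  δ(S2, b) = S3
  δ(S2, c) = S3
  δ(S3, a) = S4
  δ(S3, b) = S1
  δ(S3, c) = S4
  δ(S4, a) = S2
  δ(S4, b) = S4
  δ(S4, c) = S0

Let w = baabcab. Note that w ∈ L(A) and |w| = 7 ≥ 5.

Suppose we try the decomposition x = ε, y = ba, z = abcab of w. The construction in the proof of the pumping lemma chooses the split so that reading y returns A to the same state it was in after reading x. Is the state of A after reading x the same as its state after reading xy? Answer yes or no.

yes

Run of A on the first 2 characters of w = b a:
  step 0: S0  (start)
  step 1: S1  (read b: S0→S1)
  step 2: S0  (read a: S1→S0)

After x (step 0): S0. After xy (step 2): S0.
They match, so y = ba drives A around a cycle from S0 back to itself; pumping y any number of times keeps A in S0 before reading z, and xyⁱz ∈ L(A) for every i ≥ 0.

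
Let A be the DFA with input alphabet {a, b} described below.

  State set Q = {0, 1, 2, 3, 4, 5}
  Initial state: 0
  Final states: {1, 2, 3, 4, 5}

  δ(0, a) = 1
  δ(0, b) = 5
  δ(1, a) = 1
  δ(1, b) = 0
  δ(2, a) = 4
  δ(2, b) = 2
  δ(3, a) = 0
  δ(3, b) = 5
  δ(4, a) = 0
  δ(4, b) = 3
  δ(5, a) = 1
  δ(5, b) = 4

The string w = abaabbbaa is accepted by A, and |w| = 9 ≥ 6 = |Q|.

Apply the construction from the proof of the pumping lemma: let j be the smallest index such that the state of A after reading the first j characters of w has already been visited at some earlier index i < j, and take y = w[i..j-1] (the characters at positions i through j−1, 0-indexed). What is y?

ab

Run of A on w = a b a a b b b a a:
  step 0: 0  (start)
  step 1: 1  (read a: 0→1)
  step 2: 0  (read b: 1→0)   ← first repeat (0 seen earlier)
  step 3: 1  (read a: 0→1)
  step 4: 1  (read a: 1→1)
  step 5: 0  (read b: 1→0)
  step 6: 5  (read b: 0→5)
  step 7: 4  (read b: 5→4)
  step 8: 0  (read a: 4→0)
  step 9: 1  (read a: 0→1)

So i = 0, j = 2, giving x = w[0:0] = ε, y = w[0:2] = ab, z = w[2:9] = aabbbaa.
Check: |xy| = 2 ≤ 6 and |y| = 2 ≥ 1. Reading y takes A from 0 back to 0, so every xyⁱz is accepted.
Since A has 6 states, any run of length ≥ 6 visits 6+1 states, so by pigeonhole some state repeats within the first 6 steps — that repeat gives the pumpable loop.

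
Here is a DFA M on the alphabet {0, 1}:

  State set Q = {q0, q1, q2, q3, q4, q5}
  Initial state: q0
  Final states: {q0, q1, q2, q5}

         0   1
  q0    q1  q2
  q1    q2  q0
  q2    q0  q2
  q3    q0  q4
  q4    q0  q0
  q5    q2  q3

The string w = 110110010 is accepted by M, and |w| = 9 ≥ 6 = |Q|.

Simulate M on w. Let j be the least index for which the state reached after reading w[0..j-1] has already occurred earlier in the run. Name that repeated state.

q2

State sequence: q0 -1-> q2 -1-> q2 -0-> q0 -1-> q2 -1-> q2 -0-> q0 -0-> q1 -1-> q0 -0-> q1
First repeat at step 2: q2 was already visited.

The earliest repeat is at step j = 2: M is in q2, which it already visited at step i = 1.
With |Q| = 6, pigeonhole forces a state repeat no later than step 6; the substring read between the first and second visits to that state can be pumped.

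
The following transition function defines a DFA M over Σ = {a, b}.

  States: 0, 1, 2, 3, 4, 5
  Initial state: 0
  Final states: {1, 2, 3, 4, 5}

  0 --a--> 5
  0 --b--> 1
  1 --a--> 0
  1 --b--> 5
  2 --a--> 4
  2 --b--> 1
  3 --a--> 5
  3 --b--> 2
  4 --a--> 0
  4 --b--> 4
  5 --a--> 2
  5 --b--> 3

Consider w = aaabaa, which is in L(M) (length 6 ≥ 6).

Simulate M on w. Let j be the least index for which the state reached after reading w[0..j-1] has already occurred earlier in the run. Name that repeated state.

4

State sequence: 0 -a-> 5 -a-> 2 -a-> 4 -b-> 4 -a-> 0 -a-> 5
First repeat at step 4: 4 was already visited.

The earliest repeat is at step j = 4: M is in 4, which it already visited at step i = 3.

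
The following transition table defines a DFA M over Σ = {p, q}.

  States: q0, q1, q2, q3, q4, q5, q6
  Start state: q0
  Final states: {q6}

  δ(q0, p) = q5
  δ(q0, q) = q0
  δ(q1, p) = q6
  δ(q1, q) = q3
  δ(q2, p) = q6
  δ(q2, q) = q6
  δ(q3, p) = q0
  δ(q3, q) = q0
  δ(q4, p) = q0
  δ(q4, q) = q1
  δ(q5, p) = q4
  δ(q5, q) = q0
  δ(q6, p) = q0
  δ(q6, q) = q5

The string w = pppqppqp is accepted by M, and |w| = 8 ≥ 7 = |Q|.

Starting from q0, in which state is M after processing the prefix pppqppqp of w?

q6

State sequence: q0 -p-> q5 -p-> q4 -p-> q0 -q-> q0 -p-> q5 -p-> q4 -q-> q1 -p-> q6

After reading 8 characters, M is in state q6.
(This kind of state-tracing is the core of the pumping-lemma construction: with 7 states, pigeonhole forces a repeat within the first 7 steps.)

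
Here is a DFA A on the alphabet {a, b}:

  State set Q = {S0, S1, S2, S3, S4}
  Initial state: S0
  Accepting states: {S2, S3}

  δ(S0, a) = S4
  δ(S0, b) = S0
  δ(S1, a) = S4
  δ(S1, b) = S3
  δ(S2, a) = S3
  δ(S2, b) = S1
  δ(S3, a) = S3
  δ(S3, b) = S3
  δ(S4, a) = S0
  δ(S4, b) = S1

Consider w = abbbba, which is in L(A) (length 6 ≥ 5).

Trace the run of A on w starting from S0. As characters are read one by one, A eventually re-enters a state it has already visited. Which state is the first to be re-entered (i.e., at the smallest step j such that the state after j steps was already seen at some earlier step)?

Run of A on w = a b b b b a:
  step 0: S0  (start)
  step 1: S4  (read a: S0→S4)
  step 2: S1  (read b: S4→S1)
  step 3: S3  (read b: S1→S3)
  step 4: S3  (read b: S3→S3)   ← first repeat (S3 seen earlier)
  step 5: S3  (read b: S3→S3)
  step 6: S3  (read a: S3→S3)

The earliest repeat is at step j = 4: A is in S3, which it already visited at step i = 3.
Since A has 5 states, any run of length ≥ 5 visits 5+1 states, so by pigeonhole some state repeats within the first 5 steps — that repeat gives the pumpable loop.

S3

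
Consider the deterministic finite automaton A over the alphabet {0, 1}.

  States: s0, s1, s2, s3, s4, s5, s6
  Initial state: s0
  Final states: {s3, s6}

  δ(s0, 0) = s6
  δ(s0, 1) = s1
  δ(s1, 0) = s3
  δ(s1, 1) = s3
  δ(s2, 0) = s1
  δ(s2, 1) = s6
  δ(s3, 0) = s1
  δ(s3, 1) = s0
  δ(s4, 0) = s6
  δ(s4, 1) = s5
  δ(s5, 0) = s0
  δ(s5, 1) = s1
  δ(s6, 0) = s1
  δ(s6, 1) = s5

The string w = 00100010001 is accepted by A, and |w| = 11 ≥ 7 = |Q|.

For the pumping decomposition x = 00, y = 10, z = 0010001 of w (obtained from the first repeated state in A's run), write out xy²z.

0010100010001

xy^2z = 00·10·10·0010001 = 0010100010001.
Reading y = 10 takes A from s1 back to s1, so after x·y·y the machine is still in s1, and z then leads to the accepting state s3. Hence 0010100010001 ∈ L(A).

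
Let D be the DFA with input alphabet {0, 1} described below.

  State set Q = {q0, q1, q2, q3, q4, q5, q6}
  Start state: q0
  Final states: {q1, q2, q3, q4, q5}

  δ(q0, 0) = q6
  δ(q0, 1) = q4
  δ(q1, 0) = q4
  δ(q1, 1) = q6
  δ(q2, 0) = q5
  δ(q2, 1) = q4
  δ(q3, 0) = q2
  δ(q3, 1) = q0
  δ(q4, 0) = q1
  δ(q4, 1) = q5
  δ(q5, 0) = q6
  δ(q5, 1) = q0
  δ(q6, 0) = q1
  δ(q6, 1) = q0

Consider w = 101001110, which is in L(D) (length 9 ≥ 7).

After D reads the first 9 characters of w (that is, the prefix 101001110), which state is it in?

q1

State sequence: q0 -1-> q4 -0-> q1 -1-> q6 -0-> q1 -0-> q4 -1-> q5 -1-> q0 -1-> q4 -0-> q1

After reading 9 characters, D is in state q1.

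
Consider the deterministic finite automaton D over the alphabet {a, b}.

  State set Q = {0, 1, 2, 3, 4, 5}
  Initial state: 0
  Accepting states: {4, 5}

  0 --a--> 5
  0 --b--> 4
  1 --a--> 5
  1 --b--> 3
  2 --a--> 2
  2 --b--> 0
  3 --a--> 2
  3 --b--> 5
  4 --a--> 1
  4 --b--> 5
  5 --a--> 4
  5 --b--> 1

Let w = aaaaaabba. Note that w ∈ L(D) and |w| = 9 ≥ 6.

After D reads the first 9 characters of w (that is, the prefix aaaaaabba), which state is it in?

State sequence: 0 -a-> 5 -a-> 4 -a-> 1 -a-> 5 -a-> 4 -a-> 1 -b-> 3 -b-> 5 -a-> 4

After reading 9 characters, D is in state 4.

4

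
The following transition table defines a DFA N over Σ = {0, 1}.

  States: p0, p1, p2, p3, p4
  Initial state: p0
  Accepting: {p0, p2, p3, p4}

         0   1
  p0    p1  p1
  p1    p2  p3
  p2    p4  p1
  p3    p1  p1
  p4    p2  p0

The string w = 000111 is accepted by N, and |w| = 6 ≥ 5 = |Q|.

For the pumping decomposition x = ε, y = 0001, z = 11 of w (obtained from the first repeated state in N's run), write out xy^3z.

xy^3z = ε·0001·0001·0001·11 = 00010001000111.
Reading y = 0001 takes N from p0 back to p0, so after x·y·y·y the machine is still in p0, and z then leads to the accepting state p3. Hence 00010001000111 ∈ L(N).

00010001000111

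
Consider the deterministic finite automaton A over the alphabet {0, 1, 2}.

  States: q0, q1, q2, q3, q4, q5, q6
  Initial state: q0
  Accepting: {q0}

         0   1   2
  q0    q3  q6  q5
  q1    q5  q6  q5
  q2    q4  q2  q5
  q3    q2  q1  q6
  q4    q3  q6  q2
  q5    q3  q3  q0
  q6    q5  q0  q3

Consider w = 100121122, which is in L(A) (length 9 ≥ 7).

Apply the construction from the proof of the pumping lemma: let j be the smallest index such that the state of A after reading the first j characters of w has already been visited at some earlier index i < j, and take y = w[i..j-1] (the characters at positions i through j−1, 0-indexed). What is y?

State sequence: q0 -1-> q6 -0-> q5 -0-> q3 -1-> q1 -2-> q5 -1-> q3 -1-> q1 -2-> q5 -2-> q0
First repeat at step 5: q5 was already visited.

So i = 2, j = 5, giving x = w[0:2] = 10, y = w[2:5] = 012, z = w[5:9] = 1122.
Check: |xy| = 5 ≤ 7 and |y| = 3 ≥ 1. Reading y takes A from q5 back to q5, so every xyⁱz is accepted.
Since A has 7 states, any run of length ≥ 7 visits 7+1 states, so by pigeonhole some state repeats within the first 7 steps — that repeat gives the pumpable loop.

012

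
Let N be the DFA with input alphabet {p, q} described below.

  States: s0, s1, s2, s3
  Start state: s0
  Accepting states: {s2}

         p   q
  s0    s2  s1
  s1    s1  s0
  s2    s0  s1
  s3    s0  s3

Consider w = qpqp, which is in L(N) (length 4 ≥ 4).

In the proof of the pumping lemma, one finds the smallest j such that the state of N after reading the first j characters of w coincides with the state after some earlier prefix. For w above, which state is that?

State sequence: s0 -q-> s1 -p-> s1 -q-> s0 -p-> s2
First repeat at step 2: s1 was already visited.

The earliest repeat is at step j = 2: N is in s1, which it already visited at step i = 1.
Since N has 4 states, any run of length ≥ 4 visits 4+1 states, so by pigeonhole some state repeats within the first 4 steps — that repeat gives the pumpable loop.

s1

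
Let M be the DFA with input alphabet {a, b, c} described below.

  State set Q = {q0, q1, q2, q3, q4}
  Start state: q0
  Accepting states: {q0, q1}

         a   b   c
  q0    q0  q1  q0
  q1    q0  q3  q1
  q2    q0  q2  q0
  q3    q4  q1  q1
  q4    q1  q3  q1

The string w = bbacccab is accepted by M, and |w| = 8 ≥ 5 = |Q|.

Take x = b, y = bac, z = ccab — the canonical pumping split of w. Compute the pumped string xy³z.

xy^3z = b·bac·bac·bac·ccab = bbacbacbacccab.
Reading y = bac takes M from q1 back to q1, so after x·y·y·y the machine is still in q1, and z then leads to the accepting state q1. Hence bbacbacbacccab ∈ L(M).

bbacbacbacccab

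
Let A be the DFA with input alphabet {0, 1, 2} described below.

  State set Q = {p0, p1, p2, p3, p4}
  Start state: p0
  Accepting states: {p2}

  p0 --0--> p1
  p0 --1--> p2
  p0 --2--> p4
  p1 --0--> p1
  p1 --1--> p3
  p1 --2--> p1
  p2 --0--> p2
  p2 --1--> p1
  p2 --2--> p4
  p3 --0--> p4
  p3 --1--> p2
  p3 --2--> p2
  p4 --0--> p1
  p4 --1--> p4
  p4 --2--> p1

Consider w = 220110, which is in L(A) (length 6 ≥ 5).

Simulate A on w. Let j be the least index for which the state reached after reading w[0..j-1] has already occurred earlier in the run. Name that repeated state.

p1

Run of A on w = 2 2 0 1 1 0:
  step 0: p0  (start)
  step 1: p4  (read 2: p0→p4)
  step 2: p1  (read 2: p4→p1)
  step 3: p1  (read 0: p1→p1)   ← first repeat (p1 seen earlier)
  step 4: p3  (read 1: p1→p3)
  step 5: p2  (read 1: p3→p2)
  step 6: p2  (read 0: p2→p2)

The earliest repeat is at step j = 3: A is in p1, which it already visited at step i = 2.
Since A has 5 states, any run of length ≥ 5 visits 5+1 states, so by pigeonhole some state repeats within the first 5 steps — that repeat gives the pumpable loop.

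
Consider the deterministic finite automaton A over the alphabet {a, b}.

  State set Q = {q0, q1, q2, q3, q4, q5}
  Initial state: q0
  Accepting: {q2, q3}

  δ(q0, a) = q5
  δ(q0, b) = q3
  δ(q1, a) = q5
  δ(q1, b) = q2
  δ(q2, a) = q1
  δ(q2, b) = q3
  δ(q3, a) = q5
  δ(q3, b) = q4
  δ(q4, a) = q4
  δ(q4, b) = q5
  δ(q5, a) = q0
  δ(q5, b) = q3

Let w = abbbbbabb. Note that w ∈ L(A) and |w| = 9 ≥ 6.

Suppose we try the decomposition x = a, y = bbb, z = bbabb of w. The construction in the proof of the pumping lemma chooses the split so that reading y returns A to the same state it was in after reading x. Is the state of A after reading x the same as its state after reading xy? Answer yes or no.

Run of A on the first 4 characters of w = a b b b:
  step 0: q0  (start)
  step 1: q5  (read a: q0→q5)
  step 2: q3  (read b: q5→q3)
  step 3: q4  (read b: q3→q4)
  step 4: q5  (read b: q4→q5)

After x (step 1): q5. After xy (step 4): q5.
They match, so y = bbb drives A around a cycle from q5 back to itself; pumping y any number of times keeps A in q5 before reading z, and xyⁱz ∈ L(A) for every i ≥ 0.

yes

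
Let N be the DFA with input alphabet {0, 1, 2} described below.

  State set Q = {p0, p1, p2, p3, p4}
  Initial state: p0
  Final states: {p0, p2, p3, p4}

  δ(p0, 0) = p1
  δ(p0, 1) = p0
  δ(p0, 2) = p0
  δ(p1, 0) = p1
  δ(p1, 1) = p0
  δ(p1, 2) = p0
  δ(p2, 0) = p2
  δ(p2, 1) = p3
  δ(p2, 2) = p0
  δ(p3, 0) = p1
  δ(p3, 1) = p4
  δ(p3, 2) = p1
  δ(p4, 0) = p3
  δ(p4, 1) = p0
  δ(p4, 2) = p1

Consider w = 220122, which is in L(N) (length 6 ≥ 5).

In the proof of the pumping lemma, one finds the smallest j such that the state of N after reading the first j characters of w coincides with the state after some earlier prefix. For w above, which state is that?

p0

Run of N on w = 2 2 0 1 2 2:
  step 0: p0  (start)
  step 1: p0  (read 2: p0→p0)   ← first repeat (p0 seen earlier)
  step 2: p0  (read 2: p0→p0)
  step 3: p1  (read 0: p0→p1)
  step 4: p0  (read 1: p1→p0)
  step 5: p0  (read 2: p0→p0)
  step 6: p0  (read 2: p0→p0)

The earliest repeat is at step j = 1: N is in p0, which it already visited at step i = 0.
With |Q| = 5, pigeonhole forces a state repeat no later than step 5; the substring read between the first and second visits to that state can be pumped.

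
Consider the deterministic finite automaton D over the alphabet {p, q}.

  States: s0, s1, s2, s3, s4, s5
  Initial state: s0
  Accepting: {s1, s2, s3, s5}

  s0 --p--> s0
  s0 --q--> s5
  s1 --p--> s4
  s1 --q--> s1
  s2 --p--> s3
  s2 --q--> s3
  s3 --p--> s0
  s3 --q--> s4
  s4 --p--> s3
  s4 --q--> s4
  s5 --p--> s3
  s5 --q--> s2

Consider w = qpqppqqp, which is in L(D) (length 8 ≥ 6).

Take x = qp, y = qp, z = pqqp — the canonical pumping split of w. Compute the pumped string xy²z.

xy^2z = qp·qp·qp·pqqp = qpqpqppqqp.
Reading y = qp takes D from s3 back to s3, so after x·y·y the machine is still in s3, and z then leads to the accepting state s3. Hence qpqpqppqqp ∈ L(D).

qpqpqppqqp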